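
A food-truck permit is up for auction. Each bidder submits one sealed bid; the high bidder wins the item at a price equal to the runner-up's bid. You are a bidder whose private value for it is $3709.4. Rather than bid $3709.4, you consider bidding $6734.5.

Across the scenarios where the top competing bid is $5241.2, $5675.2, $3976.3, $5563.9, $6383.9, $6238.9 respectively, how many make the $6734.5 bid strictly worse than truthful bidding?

The deviation hurts exactly when the highest competing bid lies strictly between $3709.4 and $6734.5 — overbidding then wins at a price above your value.
$5241.2: inside the interval → strictly worse (loss $1531.8).
$5675.2: inside the interval → strictly worse (loss $1965.8).
$3976.3: inside the interval → strictly worse (loss $266.9).
$5563.9: inside the interval → strictly worse (loss $1854.5).
$6383.9: inside the interval → strictly worse (loss $2674.5).
$6238.9: inside the interval → strictly worse (loss $2529.5).
Count: 6.

6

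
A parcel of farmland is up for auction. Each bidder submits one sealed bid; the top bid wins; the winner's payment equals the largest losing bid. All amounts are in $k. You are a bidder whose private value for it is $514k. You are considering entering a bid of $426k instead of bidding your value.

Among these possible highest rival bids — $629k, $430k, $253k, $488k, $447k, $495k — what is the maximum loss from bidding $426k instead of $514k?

$629k: same outcome either way → loss $0k.
$430k: truthful gives $84k, deviation gives $0k → loss $84k.
$253k: same outcome either way → loss $0k.
$488k: truthful gives $26k, deviation gives $0k → loss $26k.
$447k: truthful gives $67k, deviation gives $0k → loss $67k.
$495k: truthful gives $19k, deviation gives $0k → loss $19k.
Maximum loss: $84k.

$84k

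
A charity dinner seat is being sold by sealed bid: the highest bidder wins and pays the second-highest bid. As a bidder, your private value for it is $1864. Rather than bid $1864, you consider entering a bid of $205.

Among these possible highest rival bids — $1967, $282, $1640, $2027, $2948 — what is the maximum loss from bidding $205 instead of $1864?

$1582

$1967: same outcome either way → loss $0.
$282: truthful gives $1582, deviation gives $0 → loss $1582.
$1640: truthful gives $224, deviation gives $0 → loss $224.
$2027: same outcome either way → loss $0.
$2948: same outcome either way → loss $0.
Maximum loss: $1582.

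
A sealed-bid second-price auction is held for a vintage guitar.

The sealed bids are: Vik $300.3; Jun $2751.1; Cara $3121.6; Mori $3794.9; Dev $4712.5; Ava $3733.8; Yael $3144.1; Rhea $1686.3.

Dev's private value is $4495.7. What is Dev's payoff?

Highest bid: Dev at $4712.5, so Dev wins.
Second-highest bid: Mori at $3794.9 — that is the price the winner pays.
Dev's payoff = value − price = $4495.7 − $3794.9 = $700.8.

$700.8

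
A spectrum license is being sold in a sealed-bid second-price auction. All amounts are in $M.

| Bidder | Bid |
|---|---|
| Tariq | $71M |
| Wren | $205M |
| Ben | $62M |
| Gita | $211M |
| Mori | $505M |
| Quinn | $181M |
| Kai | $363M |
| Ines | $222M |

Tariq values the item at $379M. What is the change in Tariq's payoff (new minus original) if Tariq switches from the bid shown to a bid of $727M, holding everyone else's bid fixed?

The highest bid among the other bidders is $505M; Tariq's bid doesn't change that.
Original bid $71M: Tariq is not highest (top rival bid is $505M); payoff $0M.
Alternative bid $727M: Tariq is highest, pays the top rival bid $505M; payoff $379M − $505M = −$126M.
Change in payoff = −$126M − ($0M) = −$126M.

−$126M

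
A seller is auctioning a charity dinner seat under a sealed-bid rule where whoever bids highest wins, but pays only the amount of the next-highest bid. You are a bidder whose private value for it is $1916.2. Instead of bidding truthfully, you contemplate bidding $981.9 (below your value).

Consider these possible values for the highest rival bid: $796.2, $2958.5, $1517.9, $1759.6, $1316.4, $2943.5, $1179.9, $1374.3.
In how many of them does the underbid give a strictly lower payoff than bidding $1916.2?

5

The deviation hurts exactly when the highest competing bid lies strictly between $981.9 and $1916.2 — underbidding then forfeits a profitable win.
$796.2: below both → same outcome either way.
$2958.5: above both → same outcome either way.
$1517.9: inside the interval → strictly worse (loss $398.3).
$1759.6: inside the interval → strictly worse (loss $156.6).
$1316.4: inside the interval → strictly worse (loss $599.8).
$2943.5: above both → same outcome either way.
$1179.9: inside the interval → strictly worse (loss $736.3).
$1374.3: inside the interval → strictly worse (loss $541.9).
Count: 5.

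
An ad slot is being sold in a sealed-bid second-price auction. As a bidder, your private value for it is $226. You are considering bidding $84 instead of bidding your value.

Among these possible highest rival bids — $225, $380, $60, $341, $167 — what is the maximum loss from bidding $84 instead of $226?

$59

$225: truthful gives $1, deviation gives $0 → loss $1.
$380: same outcome either way → loss $0.
$60: same outcome either way → loss $0.
$341: same outcome either way → loss $0.
$167: truthful gives $59, deviation gives $0 → loss $59.
Maximum loss: $59.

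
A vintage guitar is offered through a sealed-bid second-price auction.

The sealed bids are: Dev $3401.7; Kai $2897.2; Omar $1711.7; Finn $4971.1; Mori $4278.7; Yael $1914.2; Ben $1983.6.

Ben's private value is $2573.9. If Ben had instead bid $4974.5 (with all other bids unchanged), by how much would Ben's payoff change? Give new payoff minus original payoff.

−$2397.2

The highest bid among the other bidders is $4971.1; Ben's bid doesn't change that.
Original bid $1983.6: Ben is not highest (top rival bid is $4971.1); payoff $0.
Alternative bid $4974.5: Ben is highest, pays the top rival bid $4971.1; payoff $2573.9 − $4971.1 = −$2397.2.
Change in payoff = −$2397.2 − ($0) = −$2397.2.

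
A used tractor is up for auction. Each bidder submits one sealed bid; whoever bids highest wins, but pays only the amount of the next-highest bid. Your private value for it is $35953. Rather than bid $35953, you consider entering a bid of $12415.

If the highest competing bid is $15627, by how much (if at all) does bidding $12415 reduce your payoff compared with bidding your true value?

Bidding your value $35953: you win (since $35953 > $15627) and pay $15627. Payoff $20326.
Bidding $12415: you lose. Payoff $0.
The competing bid $15627 lies between your shaded bid and your value, so underbidding forfeits an item you could have won at a profitable price.
Loss from deviating = $20326 − ($0) = $20326.
In a second-price auction your bid sets only whether you win, not what you pay, so bidding your true value is weakly dominant.

$20326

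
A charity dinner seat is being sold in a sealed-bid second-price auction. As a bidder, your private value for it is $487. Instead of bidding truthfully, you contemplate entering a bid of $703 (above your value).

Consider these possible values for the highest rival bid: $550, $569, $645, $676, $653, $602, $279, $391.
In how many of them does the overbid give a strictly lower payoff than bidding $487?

The deviation hurts exactly when the highest competing bid lies strictly between $487 and $703 — overbidding then wins at a price above your value.
$550: inside the interval → strictly worse (loss $63).
$569: inside the interval → strictly worse (loss $82).
$645: inside the interval → strictly worse (loss $158).
$676: inside the interval → strictly worse (loss $189).
$653: inside the interval → strictly worse (loss $166).
$602: inside the interval → strictly worse (loss $115).
$279: below both → same outcome either way.
$391: below both → same outcome either way.
Count: 6.

6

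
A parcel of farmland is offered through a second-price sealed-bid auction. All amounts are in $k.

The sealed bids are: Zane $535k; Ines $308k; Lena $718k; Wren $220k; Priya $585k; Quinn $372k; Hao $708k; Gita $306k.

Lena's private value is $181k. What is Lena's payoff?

−$527k

Highest bid: Lena at $718k, so Lena wins.
Second-highest bid: Hao at $708k — that is the price the winner pays.
Lena's payoff = value − price = $181k − $708k = −$527k.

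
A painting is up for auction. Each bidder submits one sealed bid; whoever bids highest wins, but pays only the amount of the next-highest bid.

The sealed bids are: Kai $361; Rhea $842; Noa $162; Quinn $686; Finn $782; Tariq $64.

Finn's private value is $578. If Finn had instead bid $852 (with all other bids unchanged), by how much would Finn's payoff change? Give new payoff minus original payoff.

−$264

The highest bid among the other bidders is $842; Finn's bid doesn't change that.
Original bid $782: Finn is not highest (top rival bid is $842); payoff $0.
Alternative bid $852: Finn is highest, pays the top rival bid $842; payoff $578 − $842 = −$264.
Change in payoff = −$264 − ($0) = −$264.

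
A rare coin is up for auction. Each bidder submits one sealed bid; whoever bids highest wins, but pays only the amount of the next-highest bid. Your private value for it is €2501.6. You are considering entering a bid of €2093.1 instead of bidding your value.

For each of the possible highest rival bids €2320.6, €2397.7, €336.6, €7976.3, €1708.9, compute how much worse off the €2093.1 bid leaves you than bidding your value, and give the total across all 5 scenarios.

The deviation costs you only when the competing bid falls strictly between €2093.1 and €2501.6; elsewhere both bids give the same outcome.
€2320.6: truthful payoff €181, deviation payoff €0 → loss €181.
€2397.7: truthful payoff €103.9, deviation payoff €0 → loss €103.9.
€336.6: outcomes coincide → loss €0.
€7976.3: outcomes coincide → loss €0.
€1708.9: outcomes coincide → loss €0.
Total loss = €181 + €103.9 = €284.9.

€284.9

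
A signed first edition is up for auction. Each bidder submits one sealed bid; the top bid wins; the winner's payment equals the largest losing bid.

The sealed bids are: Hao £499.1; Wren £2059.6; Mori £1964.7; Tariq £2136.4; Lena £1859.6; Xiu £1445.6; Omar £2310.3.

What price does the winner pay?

Highest bid: Omar at £2310.3, so Omar wins.
Second-highest bid: Tariq at £2136.4 — that is the price the winner pays.

£2136.4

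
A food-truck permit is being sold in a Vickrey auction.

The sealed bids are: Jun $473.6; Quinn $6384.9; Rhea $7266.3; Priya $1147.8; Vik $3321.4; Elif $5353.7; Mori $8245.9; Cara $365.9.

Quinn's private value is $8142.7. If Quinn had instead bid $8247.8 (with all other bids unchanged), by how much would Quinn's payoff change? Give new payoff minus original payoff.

The highest bid among the other bidders is $8245.9; Quinn's bid doesn't change that.
Original bid $6384.9: Quinn is not highest (top rival bid is $8245.9); payoff $0.
Alternative bid $8247.8: Quinn is highest, pays the top rival bid $8245.9; payoff $8142.7 − $8245.9 = −$103.2.
Change in payoff = −$103.2 − ($0) = −$103.2.

−$103.2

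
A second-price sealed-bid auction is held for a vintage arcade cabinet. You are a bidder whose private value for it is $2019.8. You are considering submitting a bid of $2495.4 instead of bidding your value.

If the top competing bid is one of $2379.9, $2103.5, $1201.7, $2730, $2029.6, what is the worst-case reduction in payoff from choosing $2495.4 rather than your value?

$360.1

$2379.9: truthful gives $0, deviation gives −$360.1 → loss $360.1.
$2103.5: truthful gives $0, deviation gives −$83.7 → loss $83.7.
$1201.7: same outcome either way → loss $0.
$2730: same outcome either way → loss $0.
$2029.6: truthful gives $0, deviation gives −$9.8 → loss $9.8.
Maximum loss: $360.1.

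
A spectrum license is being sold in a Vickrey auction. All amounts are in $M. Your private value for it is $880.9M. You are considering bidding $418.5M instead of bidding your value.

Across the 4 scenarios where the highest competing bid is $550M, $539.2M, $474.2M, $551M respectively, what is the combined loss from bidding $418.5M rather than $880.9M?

$1409.2M

The deviation costs you only when the competing bid falls strictly between $418.5M and $880.9M; elsewhere both bids give the same outcome.
$550M: truthful payoff $330.9M, deviation payoff $0M → loss $330.9M.
$539.2M: truthful payoff $341.7M, deviation payoff $0M → loss $341.7M.
$474.2M: truthful payoff $406.7M, deviation payoff $0M → loss $406.7M.
$551M: truthful payoff $329.9M, deviation payoff $0M → loss $329.9M.
Total loss = $330.9M + $341.7M + $406.7M + $329.9M = $1409.2M.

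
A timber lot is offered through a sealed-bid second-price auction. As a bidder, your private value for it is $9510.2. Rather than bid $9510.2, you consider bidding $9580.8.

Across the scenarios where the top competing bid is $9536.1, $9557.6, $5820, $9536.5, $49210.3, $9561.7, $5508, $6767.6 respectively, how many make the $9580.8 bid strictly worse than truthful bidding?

The deviation hurts exactly when the highest competing bid lies strictly between $9510.2 and $9580.8 — overbidding then wins at a price above your value.
$9536.1: inside the interval → strictly worse (loss $25.9).
$9557.6: inside the interval → strictly worse (loss $47.4).
$5820: below both → same outcome either way.
$9536.5: inside the interval → strictly worse (loss $26.3).
$49210.3: above both → same outcome either way.
$9561.7: inside the interval → strictly worse (loss $51.5).
$5508: below both → same outcome either way.
$6767.6: below both → same outcome either way.
Count: 4.

4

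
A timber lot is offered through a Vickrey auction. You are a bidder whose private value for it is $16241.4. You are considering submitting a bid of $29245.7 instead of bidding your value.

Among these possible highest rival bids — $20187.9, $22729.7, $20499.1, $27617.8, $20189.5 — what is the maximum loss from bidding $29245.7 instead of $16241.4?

$11376.4

$20187.9: truthful gives $0, deviation gives −$3946.5 → loss $3946.5.
$22729.7: truthful gives $0, deviation gives −$6488.3 → loss $6488.3.
$20499.1: truthful gives $0, deviation gives −$4257.7 → loss $4257.7.
$27617.8: truthful gives $0, deviation gives −$11376.4 → loss $11376.4.
$20189.5: truthful gives $0, deviation gives −$3948.1 → loss $3948.1.
Maximum loss: $11376.4.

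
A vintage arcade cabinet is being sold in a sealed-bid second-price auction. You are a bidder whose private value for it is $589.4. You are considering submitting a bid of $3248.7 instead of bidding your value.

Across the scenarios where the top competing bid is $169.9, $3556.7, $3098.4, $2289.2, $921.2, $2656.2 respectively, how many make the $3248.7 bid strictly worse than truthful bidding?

4

The deviation hurts exactly when the highest competing bid lies strictly between $589.4 and $3248.7 — overbidding then wins at a price above your value.
$169.9: below both → same outcome either way.
$3556.7: above both → same outcome either way.
$3098.4: inside the interval → strictly worse (loss $2509).
$2289.2: inside the interval → strictly worse (loss $1699.8).
$921.2: inside the interval → strictly worse (loss $331.8).
$2656.2: inside the interval → strictly worse (loss $2066.8).
Count: 4.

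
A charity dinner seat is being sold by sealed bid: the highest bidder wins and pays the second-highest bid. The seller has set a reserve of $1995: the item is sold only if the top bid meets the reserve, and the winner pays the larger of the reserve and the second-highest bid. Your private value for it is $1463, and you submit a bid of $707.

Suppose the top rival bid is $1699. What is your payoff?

Your bid $707 is below the highest competing bid $1699, so you lose. Payoff $0.

$0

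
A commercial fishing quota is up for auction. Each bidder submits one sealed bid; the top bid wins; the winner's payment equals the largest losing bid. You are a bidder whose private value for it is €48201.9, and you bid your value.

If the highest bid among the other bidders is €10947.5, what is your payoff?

€37254.4

Your bid €48201.9 exceeds the highest competing bid €10947.5, so you win.
In a second-price auction the winner pays the second-highest bid, €10947.5.
Payoff = value − price = €48201.9 − €10947.5 = €37254.4.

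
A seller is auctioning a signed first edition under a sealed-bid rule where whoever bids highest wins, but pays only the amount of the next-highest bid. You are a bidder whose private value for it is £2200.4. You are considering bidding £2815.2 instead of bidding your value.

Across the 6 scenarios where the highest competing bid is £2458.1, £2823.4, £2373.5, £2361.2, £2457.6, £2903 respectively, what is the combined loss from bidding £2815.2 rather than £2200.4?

£848.8

The deviation costs you only when the competing bid falls strictly between £2200.4 and £2815.2; elsewhere both bids give the same outcome.
£2458.1: truthful payoff £0, deviation payoff −£257.7 → loss £257.7.
£2823.4: outcomes coincide → loss £0.
£2373.5: truthful payoff £0, deviation payoff −£173.1 → loss £173.1.
£2361.2: truthful payoff £0, deviation payoff −£160.8 → loss £160.8.
£2457.6: truthful payoff £0, deviation payoff −£257.2 → loss £257.2.
£2903: outcomes coincide → loss £0.
Total loss = £257.7 + £173.1 + £160.8 + £257.2 = £848.8.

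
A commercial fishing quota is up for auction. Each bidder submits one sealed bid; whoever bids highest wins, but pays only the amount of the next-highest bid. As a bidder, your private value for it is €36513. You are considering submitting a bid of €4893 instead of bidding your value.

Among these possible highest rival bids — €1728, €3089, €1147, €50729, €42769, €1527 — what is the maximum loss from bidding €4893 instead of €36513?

€0

€1728: same outcome either way → loss €0.
€3089: same outcome either way → loss €0.
€1147: same outcome either way → loss €0.
€50729: same outcome either way → loss €0.
€42769: same outcome either way → loss €0.
€1527: same outcome either way → loss €0.
Maximum loss: €0.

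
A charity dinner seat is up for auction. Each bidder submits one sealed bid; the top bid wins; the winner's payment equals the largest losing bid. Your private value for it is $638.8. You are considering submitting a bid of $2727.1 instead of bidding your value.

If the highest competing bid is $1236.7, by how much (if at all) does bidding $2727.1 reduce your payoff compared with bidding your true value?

$597.9

Bidding your value $638.8: you lose (since $638.8 < $1236.7). Payoff $0.
Bidding $2727.1: you win and pay $1236.7. Payoff $638.8 − $1236.7 = −$597.9.
The competing bid $1236.7 lies between your value and your inflated bid, so overbidding wins an item priced above your value.
Loss from deviating = $0 − (−$597.9) = $597.9.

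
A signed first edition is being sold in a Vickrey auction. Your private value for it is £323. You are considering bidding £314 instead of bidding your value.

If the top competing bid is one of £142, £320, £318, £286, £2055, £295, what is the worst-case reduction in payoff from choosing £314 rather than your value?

£142: same outcome either way → loss £0.
£320: truthful gives £3, deviation gives £0 → loss £3.
£318: truthful gives £5, deviation gives £0 → loss £5.
£286: same outcome either way → loss £0.
£2055: same outcome either way → loss £0.
£295: same outcome either way → loss £0.
Maximum loss: £5.

£5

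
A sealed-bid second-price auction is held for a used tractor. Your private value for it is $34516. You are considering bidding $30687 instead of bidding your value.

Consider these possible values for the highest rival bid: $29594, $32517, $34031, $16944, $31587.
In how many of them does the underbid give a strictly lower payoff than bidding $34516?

3

The deviation hurts exactly when the highest competing bid lies strictly between $30687 and $34516 — underbidding then forfeits a profitable win.
$29594: below both → same outcome either way.
$32517: inside the interval → strictly worse (loss $1999).
$34031: inside the interval → strictly worse (loss $485).
$16944: below both → same outcome either way.
$31587: inside the interval → strictly worse (loss $2929).
Count: 3.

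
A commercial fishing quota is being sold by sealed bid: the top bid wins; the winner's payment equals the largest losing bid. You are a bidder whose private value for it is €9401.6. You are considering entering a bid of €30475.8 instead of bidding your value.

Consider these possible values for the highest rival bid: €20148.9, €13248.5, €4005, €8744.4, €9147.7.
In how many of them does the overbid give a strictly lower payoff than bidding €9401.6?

The deviation hurts exactly when the highest competing bid lies strictly between €9401.6 and €30475.8 — overbidding then wins at a price above your value.
€20148.9: inside the interval → strictly worse (loss €10747.3).
€13248.5: inside the interval → strictly worse (loss €3846.9).
€4005: below both → same outcome either way.
€8744.4: below both → same outcome either way.
€9147.7: below both → same outcome either way.
Count: 2.

2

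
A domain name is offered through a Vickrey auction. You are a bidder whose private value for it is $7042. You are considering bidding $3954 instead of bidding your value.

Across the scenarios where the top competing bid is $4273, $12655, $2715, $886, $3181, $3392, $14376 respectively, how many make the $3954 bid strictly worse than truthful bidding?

The deviation hurts exactly when the highest competing bid lies strictly between $3954 and $7042 — underbidding then forfeits a profitable win.
$4273: inside the interval → strictly worse (loss $2769).
$12655: above both → same outcome either way.
$2715: below both → same outcome either way.
$886: below both → same outcome either way.
$3181: below both → same outcome either way.
$3392: below both → same outcome either way.
$14376: above both → same outcome either way.
Count: 1.

1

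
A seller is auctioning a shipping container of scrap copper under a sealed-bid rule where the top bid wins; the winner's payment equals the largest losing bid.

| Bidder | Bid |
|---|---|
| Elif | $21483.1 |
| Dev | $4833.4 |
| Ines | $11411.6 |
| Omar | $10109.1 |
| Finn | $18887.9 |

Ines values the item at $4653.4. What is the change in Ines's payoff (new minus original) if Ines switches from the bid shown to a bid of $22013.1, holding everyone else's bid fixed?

The highest bid among the other bidders is $21483.1; Ines's bid doesn't change that.
Original bid $11411.6: Ines is not highest (top rival bid is $21483.1); payoff $0.
Alternative bid $22013.1: Ines is highest, pays the top rival bid $21483.1; payoff $4653.4 − $21483.1 = −$16829.7.
Change in payoff = −$16829.7 − ($0) = −$16829.7.

−$16829.7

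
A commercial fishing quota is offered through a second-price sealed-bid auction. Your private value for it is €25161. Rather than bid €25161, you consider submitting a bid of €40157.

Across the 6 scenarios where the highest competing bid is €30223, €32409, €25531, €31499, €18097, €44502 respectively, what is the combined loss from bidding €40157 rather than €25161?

The deviation costs you only when the competing bid falls strictly between €25161 and €40157; elsewhere both bids give the same outcome.
€30223: truthful payoff €0, deviation payoff −€5062 → loss €5062.
€32409: truthful payoff €0, deviation payoff −€7248 → loss €7248.
€25531: truthful payoff €0, deviation payoff −€370 → loss €370.
€31499: truthful payoff €0, deviation payoff −€6338 → loss €6338.
€18097: outcomes coincide → loss €0.
€44502: outcomes coincide → loss €0.
Total loss = €5062 + €7248 + €370 + €6338 = €19018.

€19018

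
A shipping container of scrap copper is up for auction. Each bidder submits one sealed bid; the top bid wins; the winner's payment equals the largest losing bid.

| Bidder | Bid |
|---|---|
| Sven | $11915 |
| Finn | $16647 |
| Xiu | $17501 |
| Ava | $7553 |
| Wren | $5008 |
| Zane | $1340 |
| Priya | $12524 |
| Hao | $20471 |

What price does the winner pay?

$17501

Highest bid: Hao at $20471, so Hao wins.
Second-highest bid: Xiu at $17501 — that is the price the winner pays.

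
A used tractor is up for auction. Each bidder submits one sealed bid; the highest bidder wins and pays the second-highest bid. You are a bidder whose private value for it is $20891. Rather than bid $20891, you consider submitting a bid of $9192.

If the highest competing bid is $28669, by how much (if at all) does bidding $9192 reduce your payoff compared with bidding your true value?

$0

Bidding your value $20891: you lose (since $20891 < $28669). Payoff $0.
Bidding $9192: you lose. Payoff $0.
Difference = $0 − $0 = $0; both bids lead to the same outcome because the competing bid is above both your value and your alternative bid.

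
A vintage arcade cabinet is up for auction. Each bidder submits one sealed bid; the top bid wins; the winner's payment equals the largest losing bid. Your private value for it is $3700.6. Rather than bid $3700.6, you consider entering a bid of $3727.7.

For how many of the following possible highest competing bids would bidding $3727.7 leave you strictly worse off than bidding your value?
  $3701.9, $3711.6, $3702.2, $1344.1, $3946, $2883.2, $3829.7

The deviation hurts exactly when the highest competing bid lies strictly between $3700.6 and $3727.7 — overbidding then wins at a price above your value.
$3701.9: inside the interval → strictly worse (loss $1.3).
$3711.6: inside the interval → strictly worse (loss $11).
$3702.2: inside the interval → strictly worse (loss $1.6).
$1344.1: below both → same outcome either way.
$3946: above both → same outcome either way.
$2883.2: below both → same outcome either way.
$3829.7: above both → same outcome either way.
Count: 3.

3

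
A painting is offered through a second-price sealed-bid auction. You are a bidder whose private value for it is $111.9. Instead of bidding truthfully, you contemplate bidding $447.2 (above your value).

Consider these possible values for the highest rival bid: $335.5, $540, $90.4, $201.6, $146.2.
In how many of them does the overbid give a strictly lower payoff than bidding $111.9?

The deviation hurts exactly when the highest competing bid lies strictly between $111.9 and $447.2 — overbidding then wins at a price above your value.
$335.5: inside the interval → strictly worse (loss $223.6).
$540: above both → same outcome either way.
$90.4: below both → same outcome either way.
$201.6: inside the interval → strictly worse (loss $89.7).
$146.2: inside the interval → strictly worse (loss $34.3).
Count: 3.

3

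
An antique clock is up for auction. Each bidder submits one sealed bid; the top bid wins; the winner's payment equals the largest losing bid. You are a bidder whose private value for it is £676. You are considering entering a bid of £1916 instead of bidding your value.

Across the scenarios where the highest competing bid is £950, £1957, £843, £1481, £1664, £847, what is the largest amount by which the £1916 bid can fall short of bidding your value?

£950: truthful gives £0, deviation gives −£274 → loss £274.
£1957: same outcome either way → loss £0.
£843: truthful gives £0, deviation gives −£167 → loss £167.
£1481: truthful gives £0, deviation gives −£805 → loss £805.
£1664: truthful gives £0, deviation gives −£988 → loss £988.
£847: truthful gives £0, deviation gives −£171 → loss £171.
Maximum loss: £988.

£988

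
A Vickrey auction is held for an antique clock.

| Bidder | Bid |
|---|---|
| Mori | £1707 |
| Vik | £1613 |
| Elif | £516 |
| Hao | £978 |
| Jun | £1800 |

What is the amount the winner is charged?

Highest bid: Jun at £1800, so Jun wins.
Second-highest bid: Mori at £1707 — that is the price the winner pays.

£1707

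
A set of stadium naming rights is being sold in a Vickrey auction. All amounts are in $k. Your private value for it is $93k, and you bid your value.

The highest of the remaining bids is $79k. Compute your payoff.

Your bid $93k exceeds the highest competing bid $79k, so you win.
In a second-price auction the winner pays the second-highest bid, $79k.
Payoff = value − price = $93k − $79k = $14k.

$14k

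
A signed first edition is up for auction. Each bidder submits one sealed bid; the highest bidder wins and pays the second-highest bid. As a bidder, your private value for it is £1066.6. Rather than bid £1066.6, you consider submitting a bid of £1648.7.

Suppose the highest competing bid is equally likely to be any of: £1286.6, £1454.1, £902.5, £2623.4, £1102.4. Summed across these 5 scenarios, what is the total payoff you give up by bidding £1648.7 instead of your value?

£643.3

The deviation costs you only when the competing bid falls strictly between £1066.6 and £1648.7; elsewhere both bids give the same outcome.
£1286.6: truthful payoff £0, deviation payoff −£220 → loss £220.
£1454.1: truthful payoff £0, deviation payoff −£387.5 → loss £387.5.
£902.5: outcomes coincide → loss £0.
£2623.4: outcomes coincide → loss £0.
£1102.4: truthful payoff £0, deviation payoff −£35.8 → loss £35.8.
Total loss = £220 + £387.5 + £35.8 = £643.3.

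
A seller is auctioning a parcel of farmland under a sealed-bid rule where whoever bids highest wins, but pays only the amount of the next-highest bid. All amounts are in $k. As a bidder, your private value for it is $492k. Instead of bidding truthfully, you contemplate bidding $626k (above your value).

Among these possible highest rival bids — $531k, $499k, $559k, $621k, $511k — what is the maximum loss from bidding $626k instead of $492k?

$129k

$531k: truthful gives $0k, deviation gives −$39k → loss $39k.
$499k: truthful gives $0k, deviation gives −$7k → loss $7k.
$559k: truthful gives $0k, deviation gives −$67k → loss $67k.
$621k: truthful gives $0k, deviation gives −$129k → loss $129k.
$511k: truthful gives $0k, deviation gives −$19k → loss $19k.
Maximum loss: $129k.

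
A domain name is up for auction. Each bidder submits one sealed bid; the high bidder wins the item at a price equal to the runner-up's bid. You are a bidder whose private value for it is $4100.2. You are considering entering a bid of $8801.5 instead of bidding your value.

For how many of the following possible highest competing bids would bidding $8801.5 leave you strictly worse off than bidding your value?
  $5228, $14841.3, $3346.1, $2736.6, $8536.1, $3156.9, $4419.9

The deviation hurts exactly when the highest competing bid lies strictly between $4100.2 and $8801.5 — overbidding then wins at a price above your value.
$5228: inside the interval → strictly worse (loss $1127.8).
$14841.3: above both → same outcome either way.
$3346.1: below both → same outcome either way.
$2736.6: below both → same outcome either way.
$8536.1: inside the interval → strictly worse (loss $4435.9).
$3156.9: below both → same outcome either way.
$4419.9: inside the interval → strictly worse (loss $319.7).
Count: 3.

3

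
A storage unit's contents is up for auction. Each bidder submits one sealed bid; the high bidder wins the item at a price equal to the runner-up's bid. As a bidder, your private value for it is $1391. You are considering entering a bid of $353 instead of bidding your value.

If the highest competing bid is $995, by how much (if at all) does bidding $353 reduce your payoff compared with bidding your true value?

$396

Bidding your value $1391: you win (since $1391 > $995) and pay $995. Payoff $396.
Bidding $353: you lose. Payoff $0.
The competing bid $995 lies between your shaded bid and your value, so underbidding forfeits an item you could have won at a profitable price.
Loss from deviating = $396 − ($0) = $396.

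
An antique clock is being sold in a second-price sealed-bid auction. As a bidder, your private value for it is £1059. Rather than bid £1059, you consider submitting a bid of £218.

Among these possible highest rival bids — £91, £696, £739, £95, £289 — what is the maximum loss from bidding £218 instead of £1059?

£91: same outcome either way → loss £0.
£696: truthful gives £363, deviation gives £0 → loss £363.
£739: truthful gives £320, deviation gives £0 → loss £320.
£95: same outcome either way → loss £0.
£289: truthful gives £770, deviation gives £0 → loss £770.
Maximum loss: £770.

£770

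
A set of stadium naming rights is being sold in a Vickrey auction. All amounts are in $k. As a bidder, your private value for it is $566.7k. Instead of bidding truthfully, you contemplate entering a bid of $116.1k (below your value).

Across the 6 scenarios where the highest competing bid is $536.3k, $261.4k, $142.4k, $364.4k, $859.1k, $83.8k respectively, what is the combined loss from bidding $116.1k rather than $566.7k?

The deviation costs you only when the competing bid falls strictly between $116.1k and $566.7k; elsewhere both bids give the same outcome.
$536.3k: truthful payoff $30.4k, deviation payoff $0k → loss $30.4k.
$261.4k: truthful payoff $305.3k, deviation payoff $0k → loss $305.3k.
$142.4k: truthful payoff $424.3k, deviation payoff $0k → loss $424.3k.
$364.4k: truthful payoff $202.3k, deviation payoff $0k → loss $202.3k.
$859.1k: outcomes coincide → loss $0k.
$83.8k: outcomes coincide → loss $0k.
Total loss = $30.4k + $305.3k + $424.3k + $202.3k = $962.3k.
Truthful bidding weakly dominates here: raising your bid can only win items priced above your value, and lowering it can only forfeit items priced below.

$962.3k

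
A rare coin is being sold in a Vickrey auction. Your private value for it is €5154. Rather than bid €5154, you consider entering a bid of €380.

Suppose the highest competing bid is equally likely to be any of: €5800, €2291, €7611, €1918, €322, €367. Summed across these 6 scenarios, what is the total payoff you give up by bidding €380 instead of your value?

The deviation costs you only when the competing bid falls strictly between €380 and €5154; elsewhere both bids give the same outcome.
€5800: outcomes coincide → loss €0.
€2291: truthful payoff €2863, deviation payoff €0 → loss €2863.
€7611: outcomes coincide → loss €0.
€1918: truthful payoff €3236, deviation payoff €0 → loss €3236.
€322: outcomes coincide → loss €0.
€367: outcomes coincide → loss €0.
Total loss = €2863 + €3236 = €6099.
In a second-price auction your bid sets only whether you win, not what you pay, so bidding your true value is weakly dominant.

€6099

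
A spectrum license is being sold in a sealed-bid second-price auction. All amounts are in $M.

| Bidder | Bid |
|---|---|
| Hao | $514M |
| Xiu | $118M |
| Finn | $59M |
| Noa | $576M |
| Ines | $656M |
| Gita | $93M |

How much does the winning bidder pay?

Highest bid: Ines at $656M, so Ines wins.
Second-highest bid: Noa at $576M — that is the price the winner pays.

$576M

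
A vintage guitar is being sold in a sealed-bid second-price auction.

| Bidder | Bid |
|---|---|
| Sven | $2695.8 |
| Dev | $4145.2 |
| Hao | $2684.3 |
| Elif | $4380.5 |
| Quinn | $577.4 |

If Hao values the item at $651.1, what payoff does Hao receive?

Highest bid: Elif at $4380.5, so Elif wins.
Second-highest bid: Dev at $4145.2 — that is the price the winner pays.
Hao did not win, so Hao pays nothing and receives nothing: payoff $0.

$0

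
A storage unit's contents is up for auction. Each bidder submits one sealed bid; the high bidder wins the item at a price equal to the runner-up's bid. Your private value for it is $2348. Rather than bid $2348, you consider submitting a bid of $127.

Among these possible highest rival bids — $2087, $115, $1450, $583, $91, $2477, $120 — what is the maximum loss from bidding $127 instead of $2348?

$1765

$2087: truthful gives $261, deviation gives $0 → loss $261.
$115: same outcome either way → loss $0.
$1450: truthful gives $898, deviation gives $0 → loss $898.
$583: truthful gives $1765, deviation gives $0 → loss $1765.
$91: same outcome either way → loss $0.
$2477: same outcome either way → loss $0.
$120: same outcome either way → loss $0.
Maximum loss: $1765.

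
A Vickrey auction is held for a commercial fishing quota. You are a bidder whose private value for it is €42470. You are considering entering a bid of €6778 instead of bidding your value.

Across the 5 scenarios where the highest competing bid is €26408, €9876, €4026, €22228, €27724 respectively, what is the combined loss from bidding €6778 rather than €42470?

€83644

The deviation costs you only when the competing bid falls strictly between €6778 and €42470; elsewhere both bids give the same outcome.
€26408: truthful payoff €16062, deviation payoff €0 → loss €16062.
€9876: truthful payoff €32594, deviation payoff €0 → loss €32594.
€4026: outcomes coincide → loss €0.
€22228: truthful payoff €20242, deviation payoff €0 → loss €20242.
€27724: truthful payoff €14746, deviation payoff €0 → loss €14746.
Total loss = €16062 + €32594 + €20242 + €14746 = €83644.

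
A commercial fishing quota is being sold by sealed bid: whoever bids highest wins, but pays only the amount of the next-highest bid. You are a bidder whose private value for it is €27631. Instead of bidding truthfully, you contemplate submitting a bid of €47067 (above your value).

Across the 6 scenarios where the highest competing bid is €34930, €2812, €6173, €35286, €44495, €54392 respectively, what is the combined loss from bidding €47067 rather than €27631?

€31818

The deviation costs you only when the competing bid falls strictly between €27631 and €47067; elsewhere both bids give the same outcome.
€34930: truthful payoff €0, deviation payoff −€7299 → loss €7299.
€2812: outcomes coincide → loss €0.
€6173: outcomes coincide → loss €0.
€35286: truthful payoff €0, deviation payoff −€7655 → loss €7655.
€44495: truthful payoff €0, deviation payoff −€16864 → loss €16864.
€54392: outcomes coincide → loss €0.
Total loss = €7299 + €7655 + €16864 = €31818.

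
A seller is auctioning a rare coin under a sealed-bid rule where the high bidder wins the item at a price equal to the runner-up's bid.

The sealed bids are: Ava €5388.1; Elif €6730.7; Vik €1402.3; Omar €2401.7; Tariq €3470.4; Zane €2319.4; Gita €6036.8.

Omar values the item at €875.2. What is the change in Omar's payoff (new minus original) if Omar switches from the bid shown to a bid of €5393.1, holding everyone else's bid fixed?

€0

The highest bid among the other bidders is €6730.7; Omar's bid doesn't change that.
Original bid €2401.7: Omar is not highest (top rival bid is €6730.7); payoff €0.
Alternative bid €5393.1: Omar is not highest (top rival bid is €6730.7); payoff €0.
Change in payoff = €0 − (€0) = €0.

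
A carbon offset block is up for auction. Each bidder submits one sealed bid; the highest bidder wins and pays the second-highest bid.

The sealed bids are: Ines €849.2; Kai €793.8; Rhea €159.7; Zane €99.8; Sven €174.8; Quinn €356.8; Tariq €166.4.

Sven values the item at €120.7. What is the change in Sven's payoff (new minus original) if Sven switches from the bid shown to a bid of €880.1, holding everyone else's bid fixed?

The highest bid among the other bidders is €849.2; Sven's bid doesn't change that.
Original bid €174.8: Sven is not highest (top rival bid is €849.2); payoff €0.
Alternative bid €880.1: Sven is highest, pays the top rival bid €849.2; payoff €120.7 − €849.2 = −€728.5.
Change in payoff = −€728.5 − (€0) = −€728.5.

−€728.5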